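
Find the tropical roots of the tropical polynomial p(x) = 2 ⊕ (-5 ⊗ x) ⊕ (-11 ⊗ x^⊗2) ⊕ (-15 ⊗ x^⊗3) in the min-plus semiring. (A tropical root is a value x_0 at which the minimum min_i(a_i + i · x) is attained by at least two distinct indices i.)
Roots: {4, 6, 7}

Each tropical root is a break point of the lower envelope of the lines y = a_i + i · x (there are 4 lines, with slopes 0, 1, ..., 3). Only the lines that attain the minimum somewhere contribute to roots; other lines are dominated. Here the surviving (envelope) indices are i = 3, i = 2, i = 1, i = 0.
Intersections between consecutive envelope lines give the roots: for adjacent envelope indices i < j the intersection is x = (a_i − a_j) / (j − i). Reading off the sorted break points: {4, 6, 7}.
Verification: at each break x_0, at least two indices attain the minimum of min_i(a_i + i · x_0).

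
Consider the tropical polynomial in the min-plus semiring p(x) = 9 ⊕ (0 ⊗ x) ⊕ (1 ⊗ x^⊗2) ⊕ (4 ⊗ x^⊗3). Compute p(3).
p(3) = 3

A tropical monomial a ⊗ x^⊗i evaluates to a + i · x. Evaluating each term at x = 3:
  Term 0 contributes 9 + 0 · 3 = 9
  Term 1 contributes 0 + 1 · 3 = 3
  Term 2 contributes 1 + 2 · 3 = 7
  Term 3 contributes 4 + 3 · 3 = 13
p(3) = ⊕ of these = min[9, 3, 7, 13] = 3.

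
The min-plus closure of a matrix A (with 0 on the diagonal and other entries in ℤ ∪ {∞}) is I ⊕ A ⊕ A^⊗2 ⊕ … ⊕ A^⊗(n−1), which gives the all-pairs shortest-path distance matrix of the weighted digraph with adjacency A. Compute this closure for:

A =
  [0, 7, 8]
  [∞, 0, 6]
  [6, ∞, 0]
Closure =
  [0, 7, 8]
  [12, 0, 6]
  [6, 13, 0]

This is the Floyd-Warshall all-pairs shortest-path computation. For each intermediate vertex k = 0, 1, …, 2, update dist[i][j] ← min(dist[i][j], dist[i][k] + dist[k][j]). The final matrix gives, for each (i, j), the minimum total weight of any directed path from i to j (possibly empty when i = j).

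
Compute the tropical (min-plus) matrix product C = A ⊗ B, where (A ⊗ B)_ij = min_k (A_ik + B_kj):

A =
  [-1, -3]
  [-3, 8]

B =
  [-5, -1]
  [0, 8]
A ⊗ B =
  [-6, -2]
  [-8, -4]

Apply the min-plus product entry-by-entry:
  C[0][0] = min over k of (A[0][0] + B[0][0] = -1 + -5 = -6, A[0][1] + B[1][0] = -3 + 0 = -3) = -6 (attained at k = 0)
  C[0][1] = min over k of (A[0][0] + B[0][1] = -1 + -1 = -2, A[0][1] + B[1][1] = -3 + 8 = 5) = -2 (attained at k = 0)
  C[1][0] = min over k of (A[1][0] + B[0][0] = -3 + -5 = -8, A[1][1] + B[1][0] = 8 + 0 = 8) = -8 (attained at k = 0)
  C[1][1] = min over k of (A[1][0] + B[0][1] = -3 + -1 = -4, A[1][1] + B[1][1] = 8 + 8 = 16) = -4 (attained at k = 0)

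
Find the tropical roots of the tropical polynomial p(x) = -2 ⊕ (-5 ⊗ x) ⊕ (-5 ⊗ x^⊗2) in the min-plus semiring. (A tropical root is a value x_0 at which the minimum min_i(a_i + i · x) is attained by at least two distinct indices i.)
Roots: {0, 3}

Each tropical root is a break point of the lower envelope of the lines y = a_i + i · x (there are 3 lines, with slopes 0, 1, ..., 2). Only the lines that attain the minimum somewhere contribute to roots; other lines are dominated. Here the surviving (envelope) indices are i = 2, i = 1, i = 0.
Intersections between consecutive envelope lines give the roots: for adjacent envelope indices i < j the intersection is x = (a_i − a_j) / (j − i). Reading off the sorted break points: {0, 3}.
Verification: at each break x_0, at least two indices attain the minimum of min_i(a_i + i · x_0).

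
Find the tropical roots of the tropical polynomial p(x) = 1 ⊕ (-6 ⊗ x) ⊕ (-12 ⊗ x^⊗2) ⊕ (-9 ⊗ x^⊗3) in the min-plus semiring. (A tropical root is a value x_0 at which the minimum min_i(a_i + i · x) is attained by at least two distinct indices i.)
Roots: {-3, 6, 7}

Each tropical root is a break point of the lower envelope of the lines y = a_i + i · x (there are 4 lines, with slopes 0, 1, ..., 3). Only the lines that attain the minimum somewhere contribute to roots; other lines are dominated. Here the surviving (envelope) indices are i = 3, i = 2, i = 1, i = 0.
Intersections between consecutive envelope lines give the roots: for adjacent envelope indices i < j the intersection is x = (a_i − a_j) / (j − i). Reading off the sorted break points: {-3, 6, 7}.
Verification: at each break x_0, at least two indices attain the minimum of min_i(a_i + i · x_0).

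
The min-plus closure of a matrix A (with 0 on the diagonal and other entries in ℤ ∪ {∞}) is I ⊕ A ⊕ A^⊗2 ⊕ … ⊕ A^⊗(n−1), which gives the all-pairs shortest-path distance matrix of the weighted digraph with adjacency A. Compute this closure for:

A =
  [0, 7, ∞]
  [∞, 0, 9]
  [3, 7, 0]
Closure =
  [0, 7, 16]
  [12, 0, 9]
  [3, 7, 0]

This is the Floyd-Warshall all-pairs shortest-path computation. For each intermediate vertex k = 0, 1, …, 2, update dist[i][j] ← min(dist[i][j], dist[i][k] + dist[k][j]). The final matrix gives, for each (i, j), the minimum total weight of any directed path from i to j (possibly empty when i = j).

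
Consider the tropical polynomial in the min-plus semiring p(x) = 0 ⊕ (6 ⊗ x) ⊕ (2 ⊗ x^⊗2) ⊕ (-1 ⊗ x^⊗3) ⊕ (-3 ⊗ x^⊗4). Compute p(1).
p(1) = 0

A tropical monomial a ⊗ x^⊗i evaluates to a + i · x. Evaluating each term at x = 1:
  Term 0 contributes 0 + 0 · 1 = 0
  Term 1 contributes 6 + 1 · 1 = 7
  Term 2 contributes 2 + 2 · 1 = 4
  Term 3 contributes -1 + 3 · 1 = 2
  Term 4 contributes -3 + 4 · 1 = 1
p(1) = ⊕ of these = min[0, 7, 4, 2, 1] = 0.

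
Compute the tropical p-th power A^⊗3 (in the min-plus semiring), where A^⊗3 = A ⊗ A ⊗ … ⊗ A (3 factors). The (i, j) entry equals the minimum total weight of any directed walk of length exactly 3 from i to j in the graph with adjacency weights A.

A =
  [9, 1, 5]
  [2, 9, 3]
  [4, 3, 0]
A^⊗3 =
  [8, 4, 4]
  [5, 6, 3]
  [4, 3, 0]

Each entry (A^⊗3)_ij equals the minimum over all length-3 walks i = v_0 → v_1 → … → v_3 = j of Σ_t A[v_t][v_{t+1}]. For example, for (i, j) = (0, 2) we minimise over 9 possible intermediate vertex sequences; the minimum is 4, attained along the walk 0 → 1 → 2 → 2.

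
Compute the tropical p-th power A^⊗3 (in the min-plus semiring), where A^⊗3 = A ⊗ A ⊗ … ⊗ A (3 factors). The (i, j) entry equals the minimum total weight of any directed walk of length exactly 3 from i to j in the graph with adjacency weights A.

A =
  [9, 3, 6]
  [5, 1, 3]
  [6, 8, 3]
A^⊗3 =
  [9, 5, 7]
  [7, 3, 5]
  [12, 10, 9]

Each entry (A^⊗3)_ij equals the minimum over all length-3 walks i = v_0 → v_1 → … → v_3 = j of Σ_t A[v_t][v_{t+1}]. For example, for (i, j) = (0, 2) we minimise over 9 possible intermediate vertex sequences; the minimum is 7, attained along the walk 0 → 1 → 1 → 2.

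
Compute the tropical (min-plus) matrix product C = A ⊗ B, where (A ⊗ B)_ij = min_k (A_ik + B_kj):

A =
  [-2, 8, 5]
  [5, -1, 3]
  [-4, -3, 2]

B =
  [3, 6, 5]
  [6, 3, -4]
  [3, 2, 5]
A ⊗ B =
  [1, 4, 3]
  [5, 2, -5]
  [-1, 0, -7]

Apply the min-plus product entry-by-entry:
  C[0][0] = min over k of (A[0][0] + B[0][0] = -2 + 3 = 1, A[0][1] + B[1][0] = 8 + 6 = 14, A[0][2] + B[2][0] = 5 + 3 = 8) = 1 (attained at k = 0)
  C[0][1] = min over k of (A[0][0] + B[0][1] = -2 + 6 = 4, A[0][1] + B[1][1] = 8 + 3 = 11, A[0][2] + B[2][1] = 5 + 2 = 7) = 4 (attained at k = 0)
  C[0][2] = min over k of (A[0][0] + B[0][2] = -2 + 5 = 3, A[0][1] + B[1][2] = 8 + -4 = 4, A[0][2] + B[2][2] = 5 + 5 = 10) = 3 (attained at k = 0)
  C[1][0] = min over k of (A[1][0] + B[0][0] = 5 + 3 = 8, A[1][1] + B[1][0] = -1 + 6 = 5, A[1][2] + B[2][0] = 3 + 3 = 6) = 5 (attained at k = 1)
  C[1][1] = min over k of (A[1][0] + B[0][1] = 5 + 6 = 11, A[1][1] + B[1][1] = -1 + 3 = 2, A[1][2] + B[2][1] = 3 + 2 = 5) = 2 (attained at k = 1)
  C[1][2] = min over k of (A[1][0] + B[0][2] = 5 + 5 = 10, A[1][1] + B[1][2] = -1 + -4 = -5, A[1][2] + B[2][2] = 3 + 5 = 8) = -5 (attained at k = 1)
  C[2][0] = min over k of (A[2][0] + B[0][0] = -4 + 3 = -1, A[2][1] + B[1][0] = -3 + 6 = 3, A[2][2] + B[2][0] = 2 + 3 = 5) = -1 (attained at k = 0)
  C[2][1] = min over k of (A[2][0] + B[0][1] = -4 + 6 = 2, A[2][1] + B[1][1] = -3 + 3 = 0, A[2][2] + B[2][1] = 2 + 2 = 4) = 0 (attained at k = 1)
  C[2][2] = min over k of (A[2][0] + B[0][2] = -4 + 5 = 1, A[2][1] + B[1][2] = -3 + -4 = -7, A[2][2] + B[2][2] = 2 + 5 = 7) = -7 (attained at k = 1)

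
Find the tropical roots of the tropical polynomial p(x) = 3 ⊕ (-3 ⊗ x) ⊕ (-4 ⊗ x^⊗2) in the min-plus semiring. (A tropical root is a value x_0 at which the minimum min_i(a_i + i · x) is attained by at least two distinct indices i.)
Roots: {1, 6}

Each tropical root is a break point of the lower envelope of the lines y = a_i + i · x (there are 3 lines, with slopes 0, 1, ..., 2). Only the lines that attain the minimum somewhere contribute to roots; other lines are dominated. Here the surviving (envelope) indices are i = 2, i = 1, i = 0.
Intersections between consecutive envelope lines give the roots: for adjacent envelope indices i < j the intersection is x = (a_i − a_j) / (j − i). Reading off the sorted break points: {1, 6}.
Verification: at each break x_0, at least two indices attain the minimum of min_i(a_i + i · x_0).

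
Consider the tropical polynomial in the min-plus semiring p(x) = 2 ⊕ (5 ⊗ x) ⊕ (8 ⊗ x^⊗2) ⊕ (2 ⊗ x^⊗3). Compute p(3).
p(3) = 2

A tropical monomial a ⊗ x^⊗i evaluates to a + i · x. Evaluating each term at x = 3:
  Term 0 contributes 2 + 0 · 3 = 2
  Term 1 contributes 5 + 1 · 3 = 8
  Term 2 contributes 8 + 2 · 3 = 14
  Term 3 contributes 2 + 3 · 3 = 11
p(3) = ⊕ of these = min[2, 8, 14, 11] = 2.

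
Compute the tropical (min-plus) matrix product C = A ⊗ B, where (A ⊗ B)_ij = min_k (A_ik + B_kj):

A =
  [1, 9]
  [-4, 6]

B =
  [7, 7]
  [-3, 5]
A ⊗ B =
  [6, 8]
  [3, 3]

Apply the min-plus product entry-by-entry:
  C[0][0] = min over k of (A[0][0] + B[0][0] = 1 + 7 = 8, A[0][1] + B[1][0] = 9 + -3 = 6) = 6 (attained at k = 1)
  C[0][1] = min over k of (A[0][0] + B[0][1] = 1 + 7 = 8, A[0][1] + B[1][1] = 9 + 5 = 14) = 8 (attained at k = 0)
  C[1][0] = min over k of (A[1][0] + B[0][0] = -4 + 7 = 3, A[1][1] + B[1][0] = 6 + -3 = 3) = 3 (attained at k = 0)
  C[1][1] = min over k of (A[1][0] + B[0][1] = -4 + 7 = 3, A[1][1] + B[1][1] = 6 + 5 = 11) = 3 (attained at k = 0)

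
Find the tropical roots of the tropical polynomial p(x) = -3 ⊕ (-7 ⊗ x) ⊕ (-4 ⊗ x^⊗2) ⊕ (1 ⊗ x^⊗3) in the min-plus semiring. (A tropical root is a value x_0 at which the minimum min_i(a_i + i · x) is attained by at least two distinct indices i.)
Roots: {-5, -3, 4}

Each tropical root is a break point of the lower envelope of the lines y = a_i + i · x (there are 4 lines, with slopes 0, 1, ..., 3). Only the lines that attain the minimum somewhere contribute to roots; other lines are dominated. Here the surviving (envelope) indices are i = 3, i = 2, i = 1, i = 0.
Intersections between consecutive envelope lines give the roots: for adjacent envelope indices i < j the intersection is x = (a_i − a_j) / (j − i). Reading off the sorted break points: {-5, -3, 4}.
Verification: at each break x_0, at least two indices attain the minimum of min_i(a_i + i · x_0).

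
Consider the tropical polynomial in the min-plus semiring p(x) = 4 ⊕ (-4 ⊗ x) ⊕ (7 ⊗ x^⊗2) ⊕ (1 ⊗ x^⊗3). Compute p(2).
p(2) = -2

A tropical monomial a ⊗ x^⊗i evaluates to a + i · x. Evaluating each term at x = 2:
  Term 0 contributes 4 + 0 · 2 = 4
  Term 1 contributes -4 + 1 · 2 = -2
  Term 2 contributes 7 + 2 · 2 = 11
  Term 3 contributes 1 + 3 · 2 = 7
p(2) = ⊕ of these = min[4, -2, 11, 7] = -2.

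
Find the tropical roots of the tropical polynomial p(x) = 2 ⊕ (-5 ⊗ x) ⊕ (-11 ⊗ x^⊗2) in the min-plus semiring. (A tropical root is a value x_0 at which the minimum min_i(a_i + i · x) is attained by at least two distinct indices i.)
Roots: {6, 7}

Each tropical root is a break point of the lower envelope of the lines y = a_i + i · x (there are 3 lines, with slopes 0, 1, ..., 2). Only the lines that attain the minimum somewhere contribute to roots; other lines are dominated. Here the surviving (envelope) indices are i = 2, i = 1, i = 0.
Intersections between consecutive envelope lines give the roots: for adjacent envelope indices i < j the intersection is x = (a_i − a_j) / (j − i). Reading off the sorted break points: {6, 7}.
Verification: at each break x_0, at least two indices attain the minimum of min_i(a_i + i · x_0).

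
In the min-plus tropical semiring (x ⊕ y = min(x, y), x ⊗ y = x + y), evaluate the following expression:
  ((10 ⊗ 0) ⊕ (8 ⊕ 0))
((10 ⊗ 0) ⊕ (8 ⊕ 0)) = 0

Expand innermost to outermost. Recall ⊕ takes the minimum of its arguments and ⊗ takes their sum. Working out the expression ((10 ⊗ 0) ⊕ (8 ⊕ 0)) gives 0.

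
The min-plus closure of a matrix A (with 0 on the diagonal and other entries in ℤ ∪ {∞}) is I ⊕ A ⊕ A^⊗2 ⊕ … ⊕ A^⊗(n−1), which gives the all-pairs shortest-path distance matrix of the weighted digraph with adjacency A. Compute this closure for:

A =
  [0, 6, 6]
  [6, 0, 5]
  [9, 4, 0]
Closure =
  [0, 6, 6]
  [6, 0, 5]
  [9, 4, 0]

This is the Floyd-Warshall all-pairs shortest-path computation. For each intermediate vertex k = 0, 1, …, 2, update dist[i][j] ← min(dist[i][j], dist[i][k] + dist[k][j]). The final matrix gives, for each (i, j), the minimum total weight of any directed path from i to j (possibly empty when i = j).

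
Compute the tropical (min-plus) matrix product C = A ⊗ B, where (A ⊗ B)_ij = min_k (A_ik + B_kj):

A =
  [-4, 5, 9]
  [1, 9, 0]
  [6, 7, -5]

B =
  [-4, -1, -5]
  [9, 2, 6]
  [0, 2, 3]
A ⊗ B =
  [-8, -5, -9]
  [-3, 0, -4]
  [-5, -3, -2]

Apply the min-plus product entry-by-entry:
  C[0][0] = min over k of (A[0][0] + B[0][0] = -4 + -4 = -8, A[0][1] + B[1][0] = 5 + 9 = 14, A[0][2] + B[2][0] = 9 + 0 = 9) = -8 (attained at k = 0)
  C[0][1] = min over k of (A[0][0] + B[0][1] = -4 + -1 = -5, A[0][1] + B[1][1] = 5 + 2 = 7, A[0][2] + B[2][1] = 9 + 2 = 11) = -5 (attained at k = 0)
  C[0][2] = min over k of (A[0][0] + B[0][2] = -4 + -5 = -9, A[0][1] + B[1][2] = 5 + 6 = 11, A[0][2] + B[2][2] = 9 + 3 = 12) = -9 (attained at k = 0)
  C[1][0] = min over k of (A[1][0] + B[0][0] = 1 + -4 = -3, A[1][1] + B[1][0] = 9 + 9 = 18, A[1][2] + B[2][0] = 0 + 0 = 0) = -3 (attained at k = 0)
  C[1][1] = min over k of (A[1][0] + B[0][1] = 1 + -1 = 0, A[1][1] + B[1][1] = 9 + 2 = 11, A[1][2] + B[2][1] = 0 + 2 = 2) = 0 (attained at k = 0)
  C[1][2] = min over k of (A[1][0] + B[0][2] = 1 + -5 = -4, A[1][1] + B[1][2] = 9 + 6 = 15, A[1][2] + B[2][2] = 0 + 3 = 3) = -4 (attained at k = 0)
  C[2][0] = min over k of (A[2][0] + B[0][0] = 6 + -4 = 2, A[2][1] + B[1][0] = 7 + 9 = 16, A[2][2] + B[2][0] = -5 + 0 = -5) = -5 (attained at k = 2)
  C[2][1] = min over k of (A[2][0] + B[0][1] = 6 + -1 = 5, A[2][1] + B[1][1] = 7 + 2 = 9, A[2][2] + B[2][1] = -5 + 2 = -3) = -3 (attained at k = 2)
  C[2][2] = min over k of (A[2][0] + B[0][2] = 6 + -5 = 1, A[2][1] + B[1][2] = 7 + 6 = 13, A[2][2] + B[2][2] = -5 + 3 = -2) = -2 (attained at k = 2)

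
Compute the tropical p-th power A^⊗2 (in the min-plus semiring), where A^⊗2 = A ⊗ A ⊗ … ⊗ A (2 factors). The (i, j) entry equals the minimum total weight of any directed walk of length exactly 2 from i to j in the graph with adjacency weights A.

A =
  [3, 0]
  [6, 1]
A^⊗2 =
  [6, 1]
  [7, 2]

Each entry (A^⊗2)_ij equals the minimum over all length-2 walks i = v_0 → v_1 → … → v_2 = j of Σ_t A[v_t][v_{t+1}]. For example, for (i, j) = (0, 1) we minimise over 2 possible intermediate vertex sequences; the minimum is 1, attained along the walk 0 → 1 → 1.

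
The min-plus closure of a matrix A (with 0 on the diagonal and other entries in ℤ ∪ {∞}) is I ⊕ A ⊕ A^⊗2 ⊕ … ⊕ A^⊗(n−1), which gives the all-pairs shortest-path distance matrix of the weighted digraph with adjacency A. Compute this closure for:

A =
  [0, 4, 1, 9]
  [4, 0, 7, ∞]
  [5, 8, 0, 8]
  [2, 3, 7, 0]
Closure =
  [0, 4, 1, 9]
  [4, 0, 5, 13]
  [5, 8, 0, 8]
  [2, 3, 3, 0]

This is the Floyd-Warshall all-pairs shortest-path computation. For each intermediate vertex k = 0, 1, …, 3, update dist[i][j] ← min(dist[i][j], dist[i][k] + dist[k][j]). The final matrix gives, for each (i, j), the minimum total weight of any directed path from i to j (possibly empty when i = j).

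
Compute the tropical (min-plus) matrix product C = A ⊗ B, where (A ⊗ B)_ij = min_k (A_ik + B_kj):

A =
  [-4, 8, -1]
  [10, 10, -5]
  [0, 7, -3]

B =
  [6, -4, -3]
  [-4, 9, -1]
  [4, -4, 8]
A ⊗ B =
  [2, -8, -7]
  [-1, -9, 3]
  [1, -7, -3]

Apply the min-plus product entry-by-entry:
  C[0][0] = min over k of (A[0][0] + B[0][0] = -4 + 6 = 2, A[0][1] + B[1][0] = 8 + -4 = 4, A[0][2] + B[2][0] = -1 + 4 = 3) = 2 (attained at k = 0)
  C[0][1] = min over k of (A[0][0] + B[0][1] = -4 + -4 = -8, A[0][1] + B[1][1] = 8 + 9 = 17, A[0][2] + B[2][1] = -1 + -4 = -5) = -8 (attained at k = 0)
  C[0][2] = min over k of (A[0][0] + B[0][2] = -4 + -3 = -7, A[0][1] + B[1][2] = 8 + -1 = 7, A[0][2] + B[2][2] = -1 + 8 = 7) = -7 (attained at k = 0)
  C[1][0] = min over k of (A[1][0] + B[0][0] = 10 + 6 = 16, A[1][1] + B[1][0] = 10 + -4 = 6, A[1][2] + B[2][0] = -5 + 4 = -1) = -1 (attained at k = 2)
  C[1][1] = min over k of (A[1][0] + B[0][1] = 10 + -4 = 6, A[1][1] + B[1][1] = 10 + 9 = 19, A[1][2] + B[2][1] = -5 + -4 = -9) = -9 (attained at k = 2)
  C[1][2] = min over k of (A[1][0] + B[0][2] = 10 + -3 = 7, A[1][1] + B[1][2] = 10 + -1 = 9, A[1][2] + B[2][2] = -5 + 8 = 3) = 3 (attained at k = 2)
  C[2][0] = min over k of (A[2][0] + B[0][0] = 0 + 6 = 6, A[2][1] + B[1][0] = 7 + -4 = 3, A[2][2] + B[2][0] = -3 + 4 = 1) = 1 (attained at k = 2)
  C[2][1] = min over k of (A[2][0] + B[0][1] = 0 + -4 = -4, A[2][1] + B[1][1] = 7 + 9 = 16, A[2][2] + B[2][1] = -3 + -4 = -7) = -7 (attained at k = 2)
  C[2][2] = min over k of (A[2][0] + B[0][2] = 0 + -3 = -3, A[2][1] + B[1][2] = 7 + -1 = 6, A[2][2] + B[2][2] = -3 + 8 = 5) = -3 (attained at k = 0)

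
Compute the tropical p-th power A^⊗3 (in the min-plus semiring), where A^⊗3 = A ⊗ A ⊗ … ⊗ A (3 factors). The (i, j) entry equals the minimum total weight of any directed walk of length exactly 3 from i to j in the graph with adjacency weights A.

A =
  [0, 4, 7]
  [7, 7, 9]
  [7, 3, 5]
A^⊗3 =
  [0, 4, 7]
  [7, 11, 14]
  [7, 11, 14]

Each entry (A^⊗3)_ij equals the minimum over all length-3 walks i = v_0 → v_1 → … → v_3 = j of Σ_t A[v_t][v_{t+1}]. For example, for (i, j) = (0, 2) we minimise over 9 possible intermediate vertex sequences; the minimum is 7, attained along the walk 0 → 0 → 0 → 2.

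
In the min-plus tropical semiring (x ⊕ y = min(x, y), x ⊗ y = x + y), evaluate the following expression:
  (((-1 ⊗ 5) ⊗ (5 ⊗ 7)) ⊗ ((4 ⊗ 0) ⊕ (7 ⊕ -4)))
(((-1 ⊗ 5) ⊗ (5 ⊗ 7)) ⊗ ((4 ⊗ 0) ⊕ (7 ⊕ -4))) = 12

Expand innermost to outermost. Recall ⊕ takes the minimum of its arguments and ⊗ takes their sum. Working out the expression (((-1 ⊗ 5) ⊗ (5 ⊗ 7)) ⊗ ((4 ⊗ 0) ⊕ (7 ⊕ -4))) gives 12.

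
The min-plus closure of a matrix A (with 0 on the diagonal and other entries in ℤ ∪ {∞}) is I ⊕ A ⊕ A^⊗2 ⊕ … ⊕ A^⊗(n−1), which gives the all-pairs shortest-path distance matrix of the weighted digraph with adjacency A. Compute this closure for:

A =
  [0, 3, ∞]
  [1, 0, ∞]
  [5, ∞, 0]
Closure =
  [0, 3, ∞]
  [1, 0, ∞]
  [5, 8, 0]

This is the Floyd-Warshall all-pairs shortest-path computation. For each intermediate vertex k = 0, 1, …, 2, update dist[i][j] ← min(dist[i][j], dist[i][k] + dist[k][j]). The final matrix gives, for each (i, j), the minimum total weight of any directed path from i to j (possibly empty when i = j).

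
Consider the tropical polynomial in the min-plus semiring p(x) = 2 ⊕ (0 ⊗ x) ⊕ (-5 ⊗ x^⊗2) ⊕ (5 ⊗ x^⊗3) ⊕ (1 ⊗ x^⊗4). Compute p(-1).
p(-1) = -7

A tropical monomial a ⊗ x^⊗i evaluates to a + i · x. Evaluating each term at x = -1:
  Term 0 contributes 2 + 0 · -1 = 2
  Term 1 contributes 0 + 1 · -1 = -1
  Term 2 contributes -5 + 2 · -1 = -7
  Term 3 contributes 5 + 3 · -1 = 2
  Term 4 contributes 1 + 4 · -1 = -3
p(-1) = ⊕ of these = min[2, -1, -7, 2, -3] = -7.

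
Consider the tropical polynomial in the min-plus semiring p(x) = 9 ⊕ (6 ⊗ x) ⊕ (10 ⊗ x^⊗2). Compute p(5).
p(5) = 9

A tropical monomial a ⊗ x^⊗i evaluates to a + i · x. Evaluating each term at x = 5:
  Term 0 contributes 9 + 0 · 5 = 9
  Term 1 contributes 6 + 1 · 5 = 11
  Term 2 contributes 10 + 2 · 5 = 20
p(5) = ⊕ of these = min[9, 11, 20] = 9.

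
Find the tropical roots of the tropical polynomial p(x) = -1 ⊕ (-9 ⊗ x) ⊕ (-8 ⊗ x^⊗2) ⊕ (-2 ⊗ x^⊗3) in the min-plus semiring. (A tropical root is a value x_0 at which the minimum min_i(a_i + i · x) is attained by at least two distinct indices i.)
Roots: {-6, -1, 8}

Each tropical root is a break point of the lower envelope of the lines y = a_i + i · x (there are 4 lines, with slopes 0, 1, ..., 3). Only the lines that attain the minimum somewhere contribute to roots; other lines are dominated. Here the surviving (envelope) indices are i = 3, i = 2, i = 1, i = 0.
Intersections between consecutive envelope lines give the roots: for adjacent envelope indices i < j the intersection is x = (a_i − a_j) / (j − i). Reading off the sorted break points: {-6, -1, 8}.
Verification: at each break x_0, at least two indices attain the minimum of min_i(a_i + i · x_0).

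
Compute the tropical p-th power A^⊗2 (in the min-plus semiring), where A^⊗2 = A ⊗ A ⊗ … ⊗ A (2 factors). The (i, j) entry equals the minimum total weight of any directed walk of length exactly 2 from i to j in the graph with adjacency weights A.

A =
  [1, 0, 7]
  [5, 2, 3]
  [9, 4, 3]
A^⊗2 =
  [2, 1, 3]
  [6, 4, 5]
  [9, 6, 6]

Each entry (A^⊗2)_ij equals the minimum over all length-2 walks i = v_0 → v_1 → … → v_2 = j of Σ_t A[v_t][v_{t+1}]. For example, for (i, j) = (0, 2) we minimise over 3 possible intermediate vertex sequences; the minimum is 3, attained along the walk 0 → 1 → 2.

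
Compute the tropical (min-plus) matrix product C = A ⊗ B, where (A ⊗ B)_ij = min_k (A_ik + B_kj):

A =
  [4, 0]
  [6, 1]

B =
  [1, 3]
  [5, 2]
A ⊗ B =
  [5, 2]
  [6, 3]

Apply the min-plus product entry-by-entry:
  C[0][0] = min over k of (A[0][0] + B[0][0] = 4 + 1 = 5, A[0][1] + B[1][0] = 0 + 5 = 5) = 5 (attained at k = 0)
  C[0][1] = min over k of (A[0][0] + B[0][1] = 4 + 3 = 7, A[0][1] + B[1][1] = 0 + 2 = 2) = 2 (attained at k = 1)
  C[1][0] = min over k of (A[1][0] + B[0][0] = 6 + 1 = 7, A[1][1] + B[1][0] = 1 + 5 = 6) = 6 (attained at k = 1)
  C[1][1] = min over k of (A[1][0] + B[0][1] = 6 + 3 = 9, A[1][1] + B[1][1] = 1 + 2 = 3) = 3 (attained at k = 1)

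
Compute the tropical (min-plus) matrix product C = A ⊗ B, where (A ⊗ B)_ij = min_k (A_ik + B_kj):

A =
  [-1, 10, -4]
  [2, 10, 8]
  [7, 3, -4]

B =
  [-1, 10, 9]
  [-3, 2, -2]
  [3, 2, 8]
A ⊗ B =
  [-2, -2, 4]
  [1, 10, 8]
  [-1, -2, 1]

Apply the min-plus product entry-by-entry:
  C[0][0] = min over k of (A[0][0] + B[0][0] = -1 + -1 = -2, A[0][1] + B[1][0] = 10 + -3 = 7, A[0][2] + B[2][0] = -4 + 3 = -1) = -2 (attained at k = 0)
  C[0][1] = min over k of (A[0][0] + B[0][1] = -1 + 10 = 9, A[0][1] + B[1][1] = 10 + 2 = 12, A[0][2] + B[2][1] = -4 + 2 = -2) = -2 (attained at k = 2)
  C[0][2] = min over k of (A[0][0] + B[0][2] = -1 + 9 = 8, A[0][1] + B[1][2] = 10 + -2 = 8, A[0][2] + B[2][2] = -4 + 8 = 4) = 4 (attained at k = 2)
  C[1][0] = min over k of (A[1][0] + B[0][0] = 2 + -1 = 1, A[1][1] + B[1][0] = 10 + -3 = 7, A[1][2] + B[2][0] = 8 + 3 = 11) = 1 (attained at k = 0)
  C[1][1] = min over k of (A[1][0] + B[0][1] = 2 + 10 = 12, A[1][1] + B[1][1] = 10 + 2 = 12, A[1][2] + B[2][1] = 8 + 2 = 10) = 10 (attained at k = 2)
  C[1][2] = min over k of (A[1][0] + B[0][2] = 2 + 9 = 11, A[1][1] + B[1][2] = 10 + -2 = 8, A[1][2] + B[2][2] = 8 + 8 = 16) = 8 (attained at k = 1)
  C[2][0] = min over k of (A[2][0] + B[0][0] = 7 + -1 = 6, A[2][1] + B[1][0] = 3 + -3 = 0, A[2][2] + B[2][0] = -4 + 3 = -1) = -1 (attained at k = 2)
  C[2][1] = min over k of (A[2][0] + B[0][1] = 7 + 10 = 17, A[2][1] + B[1][1] = 3 + 2 = 5, A[2][2] + B[2][1] = -4 + 2 = -2) = -2 (attained at k = 2)
  C[2][2] = min over k of (A[2][0] + B[0][2] = 7 + 9 = 16, A[2][1] + B[1][2] = 3 + -2 = 1, A[2][2] + B[2][2] = -4 + 8 = 4) = 1 (attained at k = 1)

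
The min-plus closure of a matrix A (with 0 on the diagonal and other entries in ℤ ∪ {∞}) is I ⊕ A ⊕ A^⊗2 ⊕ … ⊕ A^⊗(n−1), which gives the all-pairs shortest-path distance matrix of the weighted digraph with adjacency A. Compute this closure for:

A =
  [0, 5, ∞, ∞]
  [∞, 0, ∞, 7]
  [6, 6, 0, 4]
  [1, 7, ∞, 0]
Closure =
  [0, 5, ∞, 12]
  [8, 0, ∞, 7]
  [5, 6, 0, 4]
  [1, 6, ∞, 0]

This is the Floyd-Warshall all-pairs shortest-path computation. For each intermediate vertex k = 0, 1, …, 3, update dist[i][j] ← min(dist[i][j], dist[i][k] + dist[k][j]). The final matrix gives, for each (i, j), the minimum total weight of any directed path from i to j (possibly empty when i = j).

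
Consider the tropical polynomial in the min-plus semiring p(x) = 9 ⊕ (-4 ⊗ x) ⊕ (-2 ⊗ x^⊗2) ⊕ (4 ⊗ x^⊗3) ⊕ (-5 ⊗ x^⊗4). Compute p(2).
p(2) = -2

A tropical monomial a ⊗ x^⊗i evaluates to a + i · x. Evaluating each term at x = 2:
  Term 0 contributes 9 + 0 · 2 = 9
  Term 1 contributes -4 + 1 · 2 = -2
  Term 2 contributes -2 + 2 · 2 = 2
  Term 3 contributes 4 + 3 · 2 = 10
  Term 4 contributes -5 + 4 · 2 = 3
p(2) = ⊕ of these = min[9, -2, 2, 10, 3] = -2.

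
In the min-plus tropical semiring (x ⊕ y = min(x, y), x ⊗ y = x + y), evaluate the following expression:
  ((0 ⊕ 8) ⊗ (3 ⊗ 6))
((0 ⊕ 8) ⊗ (3 ⊗ 6)) = 9

Expand innermost to outermost. Recall ⊕ takes the minimum of its arguments and ⊗ takes their sum. Working out the expression ((0 ⊕ 8) ⊗ (3 ⊗ 6)) gives 9.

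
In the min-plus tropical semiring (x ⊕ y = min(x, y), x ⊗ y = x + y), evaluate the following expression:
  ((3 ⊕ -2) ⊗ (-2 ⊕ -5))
((3 ⊕ -2) ⊗ (-2 ⊕ -5)) = -7

Expand innermost to outermost. Recall ⊕ takes the minimum of its arguments and ⊗ takes their sum. Working out the expression ((3 ⊕ -2) ⊗ (-2 ⊕ -5)) gives -7.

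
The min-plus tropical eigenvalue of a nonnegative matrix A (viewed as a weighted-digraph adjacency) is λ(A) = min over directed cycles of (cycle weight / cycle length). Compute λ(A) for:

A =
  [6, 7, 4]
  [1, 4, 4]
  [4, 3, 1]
λ(A) = 1

Enumerate directed cycles and compute their means (weight / length). Sample:
  cycle 0 → 0: weight = 6, length = 1, mean = 6/1 ≈ 6.000
  cycle 1 → 1: weight = 4, length = 1, mean = 4/1 ≈ 4.000
  cycle 2 → 2: weight = 1, length = 1, mean = 1/1 ≈ 1.000
  cycle 0 → 1 → 0: weight = 8, length = 2, mean = 8/2 ≈ 4.000
  cycle 0 → 2 → 0: weight = 8, length = 2, mean = 8/2 ≈ 4.000
  cycle 1 → 0 → 1: weight = 8, length = 2, mean = 8/2 ≈ 4.000
Minimum mean = 1.000, attained e.g. along the cycle 2 → 2 with weight 1 and length 1. So λ(A) = 1/1 = 1.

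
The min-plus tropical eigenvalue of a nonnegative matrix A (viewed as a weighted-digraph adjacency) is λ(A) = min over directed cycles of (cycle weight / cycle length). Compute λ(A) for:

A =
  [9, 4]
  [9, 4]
λ(A) = 4

Enumerate directed cycles and compute their means (weight / length). Sample:
  cycle 0 → 0: weight = 9, length = 1, mean = 9/1 ≈ 9.000
  cycle 1 → 1: weight = 4, length = 1, mean = 4/1 ≈ 4.000
  cycle 0 → 1 → 0: weight = 13, length = 2, mean = 13/2 ≈ 6.500
  cycle 1 → 0 → 1: weight = 13, length = 2, mean = 13/2 ≈ 6.500
Minimum mean = 4.000, attained e.g. along the cycle 1 → 1 with weight 4 and length 1. So λ(A) = 4/1 = 4.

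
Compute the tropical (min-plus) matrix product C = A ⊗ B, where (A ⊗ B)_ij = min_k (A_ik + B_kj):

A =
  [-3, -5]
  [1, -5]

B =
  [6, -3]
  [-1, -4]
A ⊗ B =
  [-6, -9]
  [-6, -9]

Apply the min-plus product entry-by-entry:
  C[0][0] = min over k of (A[0][0] + B[0][0] = -3 + 6 = 3, A[0][1] + B[1][0] = -5 + -1 = -6) = -6 (attained at k = 1)
  C[0][1] = min over k of (A[0][0] + B[0][1] = -3 + -3 = -6, A[0][1] + B[1][1] = -5 + -4 = -9) = -9 (attained at k = 1)
  C[1][0] = min over k of (A[1][0] + B[0][0] = 1 + 6 = 7, A[1][1] + B[1][0] = -5 + -1 = -6) = -6 (attained at k = 1)
  C[1][1] = min over k of (A[1][0] + B[0][1] = 1 + -3 = -2, A[1][1] + B[1][1] = -5 + -4 = -9) = -9 (attained at k = 1)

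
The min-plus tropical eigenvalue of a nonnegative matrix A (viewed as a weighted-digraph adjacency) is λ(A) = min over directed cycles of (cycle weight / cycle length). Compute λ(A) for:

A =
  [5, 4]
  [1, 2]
λ(A) = 2

Enumerate directed cycles and compute their means (weight / length). Sample:
  cycle 0 → 0: weight = 5, length = 1, mean = 5/1 ≈ 5.000
  cycle 1 → 1: weight = 2, length = 1, mean = 2/1 ≈ 2.000
  cycle 0 → 1 → 0: weight = 5, length = 2, mean = 5/2 ≈ 2.500
  cycle 1 → 0 → 1: weight = 5, length = 2, mean = 5/2 ≈ 2.500
Minimum mean = 2.000, attained e.g. along the cycle 1 → 1 with weight 2 and length 1. So λ(A) = 2/1 = 2.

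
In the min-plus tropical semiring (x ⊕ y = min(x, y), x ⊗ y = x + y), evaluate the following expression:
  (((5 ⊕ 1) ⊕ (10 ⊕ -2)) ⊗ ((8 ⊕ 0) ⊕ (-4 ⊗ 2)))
(((5 ⊕ 1) ⊕ (10 ⊕ -2)) ⊗ ((8 ⊕ 0) ⊕ (-4 ⊗ 2))) = -4

Expand innermost to outermost. Recall ⊕ takes the minimum of its arguments and ⊗ takes their sum. Working out the expression (((5 ⊕ 1) ⊕ (10 ⊕ -2)) ⊗ ((8 ⊕ 0) ⊕ (-4 ⊗ 2))) gives -4.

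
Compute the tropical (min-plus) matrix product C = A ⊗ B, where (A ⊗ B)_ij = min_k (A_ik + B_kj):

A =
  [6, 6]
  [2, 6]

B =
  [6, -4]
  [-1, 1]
A ⊗ B =
  [5, 2]
  [5, -2]

Apply the min-plus product entry-by-entry:
  C[0][0] = min over k of (A[0][0] + B[0][0] = 6 + 6 = 12, A[0][1] + B[1][0] = 6 + -1 = 5) = 5 (attained at k = 1)
  C[0][1] = min over k of (A[0][0] + B[0][1] = 6 + -4 = 2, A[0][1] + B[1][1] = 6 + 1 = 7) = 2 (attained at k = 0)
  C[1][0] = min over k of (A[1][0] + B[0][0] = 2 + 6 = 8, A[1][1] + B[1][0] = 6 + -1 = 5) = 5 (attained at k = 1)
  C[1][1] = min over k of (A[1][0] + B[0][1] = 2 + -4 = -2, A[1][1] + B[1][1] = 6 + 1 = 7) = -2 (attained at k = 0)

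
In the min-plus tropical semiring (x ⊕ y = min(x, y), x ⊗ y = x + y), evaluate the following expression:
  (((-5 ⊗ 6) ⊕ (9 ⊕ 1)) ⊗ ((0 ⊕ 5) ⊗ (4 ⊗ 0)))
(((-5 ⊗ 6) ⊕ (9 ⊕ 1)) ⊗ ((0 ⊕ 5) ⊗ (4 ⊗ 0))) = 5

Expand innermost to outermost. Recall ⊕ takes the minimum of its arguments and ⊗ takes their sum. Working out the expression (((-5 ⊗ 6) ⊕ (9 ⊕ 1)) ⊗ ((0 ⊕ 5) ⊗ (4 ⊗ 0))) gives 5.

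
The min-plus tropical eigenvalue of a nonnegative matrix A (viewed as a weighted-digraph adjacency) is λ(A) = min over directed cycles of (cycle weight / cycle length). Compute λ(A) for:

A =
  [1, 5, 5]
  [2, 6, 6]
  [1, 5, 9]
λ(A) = 1

Enumerate directed cycles and compute their means (weight / length). Sample:
  cycle 0 → 0: weight = 1, length = 1, mean = 1/1 ≈ 1.000
  cycle 1 → 1: weight = 6, length = 1, mean = 6/1 ≈ 6.000
  cycle 2 → 2: weight = 9, length = 1, mean = 9/1 ≈ 9.000
  cycle 0 → 1 → 0: weight = 7, length = 2, mean = 7/2 ≈ 3.500
  cycle 0 → 2 → 0: weight = 6, length = 2, mean = 6/2 ≈ 3.000
  cycle 1 → 0 → 1: weight = 7, length = 2, mean = 7/2 ≈ 3.500
Minimum mean = 1.000, attained e.g. along the cycle 0 → 0 with weight 1 and length 1. So λ(A) = 1/1 = 1.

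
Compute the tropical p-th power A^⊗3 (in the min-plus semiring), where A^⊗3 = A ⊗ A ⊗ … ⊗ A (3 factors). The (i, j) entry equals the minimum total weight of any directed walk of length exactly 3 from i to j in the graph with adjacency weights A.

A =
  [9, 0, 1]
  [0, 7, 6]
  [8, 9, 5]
A^⊗3 =
  [7, 0, 1]
  [0, 7, 6]
  [8, 9, 10]

Each entry (A^⊗3)_ij equals the minimum over all length-3 walks i = v_0 → v_1 → … → v_3 = j of Σ_t A[v_t][v_{t+1}]. For example, for (i, j) = (0, 2) we minimise over 9 possible intermediate vertex sequences; the minimum is 1, attained along the walk 0 → 1 → 0 → 2.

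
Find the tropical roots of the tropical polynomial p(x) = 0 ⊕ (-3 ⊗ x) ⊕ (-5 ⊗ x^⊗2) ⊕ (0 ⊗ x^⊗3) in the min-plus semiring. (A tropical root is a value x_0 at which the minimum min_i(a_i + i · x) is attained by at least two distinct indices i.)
Roots: {-5, 2, 3}

Each tropical root is a break point of the lower envelope of the lines y = a_i + i · x (there are 4 lines, with slopes 0, 1, ..., 3). Only the lines that attain the minimum somewhere contribute to roots; other lines are dominated. Here the surviving (envelope) indices are i = 3, i = 2, i = 1, i = 0.
Intersections between consecutive envelope lines give the roots: for adjacent envelope indices i < j the intersection is x = (a_i − a_j) / (j − i). Reading off the sorted break points: {-5, 2, 3}.
Verification: at each break x_0, at least two indices attain the minimum of min_i(a_i + i · x_0).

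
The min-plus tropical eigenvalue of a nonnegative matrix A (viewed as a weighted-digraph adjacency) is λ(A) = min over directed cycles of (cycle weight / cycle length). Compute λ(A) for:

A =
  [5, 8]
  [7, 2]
λ(A) = 2

Enumerate directed cycles and compute their means (weight / length). Sample:
  cycle 0 → 0: weight = 5, length = 1, mean = 5/1 ≈ 5.000
  cycle 1 → 1: weight = 2, length = 1, mean = 2/1 ≈ 2.000
  cycle 0 → 1 → 0: weight = 15, length = 2, mean = 15/2 ≈ 7.500
  cycle 1 → 0 → 1: weight = 15, length = 2, mean = 15/2 ≈ 7.500
Minimum mean = 2.000, attained e.g. along the cycle 1 → 1 with weight 2 and length 1. So λ(A) = 2/1 = 2.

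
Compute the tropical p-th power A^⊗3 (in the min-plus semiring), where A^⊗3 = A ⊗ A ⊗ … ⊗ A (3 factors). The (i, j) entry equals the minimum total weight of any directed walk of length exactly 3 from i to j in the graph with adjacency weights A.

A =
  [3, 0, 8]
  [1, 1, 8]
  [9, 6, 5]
A^⊗3 =
  [2, 1, 9]
  [2, 2, 9]
  [8, 7, 15]

Each entry (A^⊗3)_ij equals the minimum over all length-3 walks i = v_0 → v_1 → … → v_3 = j of Σ_t A[v_t][v_{t+1}]. For example, for (i, j) = (0, 2) we minimise over 9 possible intermediate vertex sequences; the minimum is 9, attained along the walk 0 → 1 → 0 → 2.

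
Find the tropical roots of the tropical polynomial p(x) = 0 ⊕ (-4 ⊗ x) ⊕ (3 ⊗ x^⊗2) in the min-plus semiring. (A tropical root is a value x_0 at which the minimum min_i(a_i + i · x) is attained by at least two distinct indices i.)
Roots: {-7, 4}

Each tropical root is a break point of the lower envelope of the lines y = a_i + i · x (there are 3 lines, with slopes 0, 1, ..., 2). Only the lines that attain the minimum somewhere contribute to roots; other lines are dominated. Here the surviving (envelope) indices are i = 2, i = 1, i = 0.
Intersections between consecutive envelope lines give the roots: for adjacent envelope indices i < j the intersection is x = (a_i − a_j) / (j − i). Reading off the sorted break points: {-7, 4}.
Verification: at each break x_0, at least two indices attain the minimum of min_i(a_i + i · x_0).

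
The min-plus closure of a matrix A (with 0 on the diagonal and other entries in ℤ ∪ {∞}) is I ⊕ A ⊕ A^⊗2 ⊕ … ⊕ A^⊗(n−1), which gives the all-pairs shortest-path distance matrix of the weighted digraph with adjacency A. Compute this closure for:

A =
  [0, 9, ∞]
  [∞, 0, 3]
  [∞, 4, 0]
Closure =
  [0, 9, 12]
  [∞, 0, 3]
  [∞, 4, 0]

This is the Floyd-Warshall all-pairs shortest-path computation. For each intermediate vertex k = 0, 1, …, 2, update dist[i][j] ← min(dist[i][j], dist[i][k] + dist[k][j]). The final matrix gives, for each (i, j), the minimum total weight of any directed path from i to j (possibly empty when i = j).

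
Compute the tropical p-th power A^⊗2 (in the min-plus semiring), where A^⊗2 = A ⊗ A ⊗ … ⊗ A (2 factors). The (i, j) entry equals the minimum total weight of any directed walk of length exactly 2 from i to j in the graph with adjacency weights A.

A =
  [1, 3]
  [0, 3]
A^⊗2 =
  [2, 4]
  [1, 3]

Each entry (A^⊗2)_ij equals the minimum over all length-2 walks i = v_0 → v_1 → … → v_2 = j of Σ_t A[v_t][v_{t+1}]. For example, for (i, j) = (0, 1) we minimise over 2 possible intermediate vertex sequences; the minimum is 4, attained along the walk 0 → 0 → 1.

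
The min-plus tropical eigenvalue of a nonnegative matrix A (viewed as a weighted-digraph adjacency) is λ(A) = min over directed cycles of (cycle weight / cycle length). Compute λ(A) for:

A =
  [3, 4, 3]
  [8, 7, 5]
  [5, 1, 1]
λ(A) = 1

Enumerate directed cycles and compute their means (weight / length). Sample:
  cycle 0 → 0: weight = 3, length = 1, mean = 3/1 ≈ 3.000
  cycle 1 → 1: weight = 7, length = 1, mean = 7/1 ≈ 7.000
  cycle 2 → 2: weight = 1, length = 1, mean = 1/1 ≈ 1.000
  cycle 0 → 1 → 0: weight = 12, length = 2, mean = 12/2 ≈ 6.000
  cycle 0 → 2 → 0: weight = 8, length = 2, mean = 8/2 ≈ 4.000
  cycle 1 → 0 → 1: weight = 12, length = 2, mean = 12/2 ≈ 6.000
Minimum mean = 1.000, attained e.g. along the cycle 2 → 2 with weight 1 and length 1. So λ(A) = 1/1 = 1.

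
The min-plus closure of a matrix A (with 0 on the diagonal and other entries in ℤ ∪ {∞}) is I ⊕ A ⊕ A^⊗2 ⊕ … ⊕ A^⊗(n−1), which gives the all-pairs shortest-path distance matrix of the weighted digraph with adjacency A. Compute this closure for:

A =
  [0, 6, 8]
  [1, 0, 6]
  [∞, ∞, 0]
Closure =
  [0, 6, 8]
  [1, 0, 6]
  [∞, ∞, 0]

This is the Floyd-Warshall all-pairs shortest-path computation. For each intermediate vertex k = 0, 1, …, 2, update dist[i][j] ← min(dist[i][j], dist[i][k] + dist[k][j]). The final matrix gives, for each (i, j), the minimum total weight of any directed path from i to j (possibly empty when i = j).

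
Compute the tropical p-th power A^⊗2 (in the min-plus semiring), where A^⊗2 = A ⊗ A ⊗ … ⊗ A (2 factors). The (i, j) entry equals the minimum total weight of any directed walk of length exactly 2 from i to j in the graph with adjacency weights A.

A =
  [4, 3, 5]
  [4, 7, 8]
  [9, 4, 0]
A^⊗2 =
  [7, 7, 5]
  [8, 7, 8]
  [8, 4, 0]

Each entry (A^⊗2)_ij equals the minimum over all length-2 walks i = v_0 → v_1 → … → v_2 = j of Σ_t A[v_t][v_{t+1}]. For example, for (i, j) = (0, 2) we minimise over 3 possible intermediate vertex sequences; the minimum is 5, attained along the walk 0 → 2 → 2.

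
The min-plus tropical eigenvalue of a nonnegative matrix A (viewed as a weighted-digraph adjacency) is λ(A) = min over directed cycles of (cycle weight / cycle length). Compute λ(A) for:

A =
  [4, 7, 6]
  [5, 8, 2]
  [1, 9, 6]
λ(A) = 10/3

Enumerate directed cycles and compute their means (weight / length). Sample:
  cycle 0 → 0: weight = 4, length = 1, mean = 4/1 ≈ 4.000
  cycle 1 → 1: weight = 8, length = 1, mean = 8/1 ≈ 8.000
  cycle 2 → 2: weight = 6, length = 1, mean = 6/1 ≈ 6.000
  cycle 0 → 1 → 0: weight = 12, length = 2, mean = 12/2 ≈ 6.000
  cycle 0 → 2 → 0: weight = 7, length = 2, mean = 7/2 ≈ 3.500
  cycle 1 → 0 → 1: weight = 12, length = 2, mean = 12/2 ≈ 6.000
Minimum mean = 3.333, attained e.g. along the cycle 0 → 1 → 2 → 0 with weight 10 and length 3. So λ(A) = 10/3 = 10/3.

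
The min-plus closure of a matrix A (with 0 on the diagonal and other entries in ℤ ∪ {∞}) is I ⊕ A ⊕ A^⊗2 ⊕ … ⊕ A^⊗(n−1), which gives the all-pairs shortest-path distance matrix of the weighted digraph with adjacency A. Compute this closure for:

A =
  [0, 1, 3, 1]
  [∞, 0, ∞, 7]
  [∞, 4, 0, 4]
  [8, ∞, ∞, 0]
Closure =
  [0, 1, 3, 1]
  [15, 0, 18, 7]
  [12, 4, 0, 4]
  [8, 9, 11, 0]

This is the Floyd-Warshall all-pairs shortest-path computation. For each intermediate vertex k = 0, 1, …, 3, update dist[i][j] ← min(dist[i][j], dist[i][k] + dist[k][j]). The final matrix gives, for each (i, j), the minimum total weight of any directed path from i to j (possibly empty when i = j).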